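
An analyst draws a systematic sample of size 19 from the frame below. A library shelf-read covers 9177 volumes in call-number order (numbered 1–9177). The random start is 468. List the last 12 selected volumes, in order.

3849, 4332, 4815, 5298, 5781, 6264, 6747, 7230, 7713, 8196, 8679, 9162

k = N/n = 9177/19 = 483
8th selection = 468 + 7×483 = 3849
9th: 3849 + 483 = 4332
10th: 4332 + 483 = 4815
11th: 4815 + 483 = 5298
12th: 5298 + 483 = 5781
13th: 5781 + 483 = 6264
14th: 6264 + 483 = 6747
15th: 6747 + 483 = 7230
16th: 7230 + 483 = 7713
17th: 7713 + 483 = 8196
18th: 8196 + 483 = 8679
19th: 8679 + 483 = 9162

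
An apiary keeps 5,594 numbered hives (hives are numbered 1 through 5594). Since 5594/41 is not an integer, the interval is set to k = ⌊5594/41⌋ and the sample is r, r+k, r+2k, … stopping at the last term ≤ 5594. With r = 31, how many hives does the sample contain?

k = ⌊5594/41⌋ = 136
Achieved size = ⌊(5594 − 31)/136⌋ + 1 = ⌊5563/136⌋ + 1 = 40 + 1 = 41
(last selection: 31 + 40×136 = 5471 ≤ 5594; next would be 5607 > 5594)

41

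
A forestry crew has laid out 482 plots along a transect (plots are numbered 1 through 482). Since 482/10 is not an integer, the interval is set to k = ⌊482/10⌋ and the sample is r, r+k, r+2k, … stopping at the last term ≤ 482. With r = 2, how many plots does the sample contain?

k = ⌊482/10⌋ = 48
Achieved size = ⌊(482 − 2)/48⌋ + 1 = ⌊480/48⌋ + 1 = 10 + 1 = 11
(last selection: 2 + 10×48 = 482 ≤ 482; next would be 530 > 482)

11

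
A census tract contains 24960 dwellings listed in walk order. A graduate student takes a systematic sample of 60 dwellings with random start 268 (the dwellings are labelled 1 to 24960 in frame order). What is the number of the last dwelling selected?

24812

k = 24960/60 = 416
60th selection = r + (60−1)·k = 268 + 59×416 = 268 + 24544 = 24812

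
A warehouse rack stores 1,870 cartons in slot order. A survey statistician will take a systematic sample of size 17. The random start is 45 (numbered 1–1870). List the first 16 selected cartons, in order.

k = N/n = 1870/17 = 110
carton 1: 45
carton 2: 45 + 110 = 155
carton 3: 155 + 110 = 265
carton 4: 265 + 110 = 375
carton 5: 375 + 110 = 485
carton 6: 485 + 110 = 595
carton 7: 595 + 110 = 705
carton 8: 705 + 110 = 815
carton 9: 815 + 110 = 925
carton 10: 925 + 110 = 1035
carton 11: 1035 + 110 = 1145
carton 12: 1145 + 110 = 1255
carton 13: 1255 + 110 = 1365
carton 14: 1365 + 110 = 1475
carton 15: 1475 + 110 = 1585
carton 16: 1585 + 110 = 1695

45, 155, 265, 375, 485, 595, 705, 815, 925, 1035, 1145, 1255, 1365, 1475, 1585, 1695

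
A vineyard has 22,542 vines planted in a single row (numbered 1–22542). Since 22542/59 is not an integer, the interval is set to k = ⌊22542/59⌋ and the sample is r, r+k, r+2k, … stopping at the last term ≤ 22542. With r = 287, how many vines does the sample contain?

59

k = ⌊22542/59⌋ = 382
Achieved size = ⌊(22542 − 287)/382⌋ + 1 = ⌊22255/382⌋ + 1 = 58 + 1 = 59
(last selection: 287 + 58×382 = 22443 ≤ 22542; next would be 22825 > 22542)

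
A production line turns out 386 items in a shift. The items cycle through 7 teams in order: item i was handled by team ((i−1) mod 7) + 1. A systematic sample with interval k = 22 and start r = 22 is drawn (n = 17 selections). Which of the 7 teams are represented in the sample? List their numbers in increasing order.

1, 2, 3, 4, 5, 6, 7

Consecutive selections differ by k = 22, so their team numbers differ by 22 mod 7 = 1.
gcd(22, 7) = 1, so the sample visits 7/1 = 7 distinct residues mod 7.
Start 22 is team 1; the teams hit are 1, 2, 3, 4, 5, 6, 7.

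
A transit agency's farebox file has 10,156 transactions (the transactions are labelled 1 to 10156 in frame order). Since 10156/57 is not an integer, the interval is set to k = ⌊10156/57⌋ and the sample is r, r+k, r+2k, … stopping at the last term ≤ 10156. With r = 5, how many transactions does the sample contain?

k = ⌊10156/57⌋ = 178
Achieved size = ⌊(10156 − 5)/178⌋ + 1 = ⌊10151/178⌋ + 1 = 57 + 1 = 58
(last selection: 5 + 57×178 = 10151 ≤ 10156; next would be 10329 > 10156)

58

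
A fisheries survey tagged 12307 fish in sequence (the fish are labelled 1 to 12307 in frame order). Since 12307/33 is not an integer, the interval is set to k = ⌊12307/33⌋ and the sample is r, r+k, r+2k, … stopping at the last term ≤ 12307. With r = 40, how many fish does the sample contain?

k = ⌊12307/33⌋ = 372
Achieved size = ⌊(12307 − 40)/372⌋ + 1 = ⌊12267/372⌋ + 1 = 32 + 1 = 33
(last selection: 40 + 32×372 = 11944 ≤ 12307; next would be 12316 > 12307)

33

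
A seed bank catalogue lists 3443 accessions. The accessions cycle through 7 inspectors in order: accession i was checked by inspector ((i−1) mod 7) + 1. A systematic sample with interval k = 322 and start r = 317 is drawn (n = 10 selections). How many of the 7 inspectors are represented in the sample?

1

Consecutive selections differ by k = 322, so their inspector numbers differ by 322 mod 7 = 0.
gcd(322, 7) = 7, so the sample visits 7/7 = 1 distinct residues mod 7.
Start 317 is inspector 2; the inspectors hit are 2.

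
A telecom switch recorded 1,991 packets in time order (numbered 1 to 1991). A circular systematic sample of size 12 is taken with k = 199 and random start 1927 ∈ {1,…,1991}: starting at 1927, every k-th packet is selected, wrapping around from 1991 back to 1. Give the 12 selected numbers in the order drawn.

Selection 1: 1927
Selection 2: 1927 + 199 = 2126 → 2126 − 1991 = 135
Selection 3: 135 + 199 = 334
Selection 4: 334 + 199 = 533
Selection 5: 533 + 199 = 732
Selection 6: 732 + 199 = 931
Selection 7: 931 + 199 = 1130
Selection 8: 1130 + 199 = 1329
Selection 9: 1329 + 199 = 1528
Selection 10: 1528 + 199 = 1727
Selection 11: 1727 + 199 = 1926
Selection 12: 1926 + 199 = 2125 → 2125 − 1991 = 134

1927, 135, 334, 533, 732, 931, 1130, 1329, 1528, 1727, 1926, 134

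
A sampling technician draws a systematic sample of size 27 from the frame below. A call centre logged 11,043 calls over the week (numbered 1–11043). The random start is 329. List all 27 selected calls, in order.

329, 738, 1147, 1556, 1965, 2374, 2783, 3192, 3601, 4010, 4419, 4828, 5237, 5646, 6055, 6464, 6873, 7282, 7691, 8100, 8509, 8918, 9327, 9736, 10145, 10554, 10963

k = N/n = 11043/27 = 409
call 1: 329
call 2: 329 + 409 = 738
call 3: 738 + 409 = 1147
call 4: 1147 + 409 = 1556
call 5: 1556 + 409 = 1965
call 6: 1965 + 409 = 2374
call 7: 2374 + 409 = 2783
call 8: 2783 + 409 = 3192
call 9: 3192 + 409 = 3601
call 10: 3601 + 409 = 4010
call 11: 4010 + 409 = 4419
call 12: 4419 + 409 = 4828
call 13: 4828 + 409 = 5237
call 14: 5237 + 409 = 5646
call 15: 5646 + 409 = 6055
call 16: 6055 + 409 = 6464
call 17: 6464 + 409 = 6873
call 18: 6873 + 409 = 7282
call 19: 7282 + 409 = 7691
call 20: 7691 + 409 = 8100
call 21: 8100 + 409 = 8509
call 22: 8509 + 409 = 8918
call 23: 8918 + 409 = 9327
call 24: 9327 + 409 = 9736
call 25: 9736 + 409 = 10145
call 26: 10145 + 409 = 10554
call 27: 10554 + 409 = 10963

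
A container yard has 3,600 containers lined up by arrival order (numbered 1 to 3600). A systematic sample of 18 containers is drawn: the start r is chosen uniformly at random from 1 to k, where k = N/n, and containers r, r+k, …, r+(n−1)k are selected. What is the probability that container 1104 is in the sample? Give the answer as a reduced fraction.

k = 3600/18 = 200.
Container 1104 is selected iff r ≡ 1104 (mod 200); exactly one such r in {1,…,200}.
Inclusion probability = 1/200.

1/200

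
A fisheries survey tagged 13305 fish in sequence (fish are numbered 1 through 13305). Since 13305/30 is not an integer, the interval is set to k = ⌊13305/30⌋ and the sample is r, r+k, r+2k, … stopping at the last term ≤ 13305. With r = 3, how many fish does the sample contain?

31

k = ⌊13305/30⌋ = 443
Achieved size = ⌊(13305 − 3)/443⌋ + 1 = ⌊13302/443⌋ + 1 = 30 + 1 = 31
(last selection: 3 + 30×443 = 13293 ≤ 13305; next would be 13736 > 13305)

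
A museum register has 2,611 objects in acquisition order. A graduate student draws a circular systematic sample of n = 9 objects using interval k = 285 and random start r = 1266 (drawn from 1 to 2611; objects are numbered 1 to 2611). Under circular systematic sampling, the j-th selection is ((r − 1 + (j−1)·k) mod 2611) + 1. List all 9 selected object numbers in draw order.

1266, 1551, 1836, 2121, 2406, 80, 365, 650, 935

Selection 1: 1266
Selection 2: 1266 + 285 = 1551
Selection 3: 1551 + 285 = 1836
Selection 4: 1836 + 285 = 2121
Selection 5: 2121 + 285 = 2406
Selection 6: 2406 + 285 = 2691 → 2691 − 2611 = 80
Selection 7: 80 + 285 = 365
Selection 8: 365 + 285 = 650
Selection 9: 650 + 285 = 935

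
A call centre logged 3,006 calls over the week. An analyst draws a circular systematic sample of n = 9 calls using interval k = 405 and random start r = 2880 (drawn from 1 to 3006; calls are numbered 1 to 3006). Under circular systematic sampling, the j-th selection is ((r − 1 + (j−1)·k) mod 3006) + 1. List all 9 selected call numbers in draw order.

Selection 1: 2880
Selection 2: 2880 + 405 = 3285 → 3285 − 3006 = 279
Selection 3: 279 + 405 = 684
Selection 4: 684 + 405 = 1089
Selection 5: 1089 + 405 = 1494
Selection 6: 1494 + 405 = 1899
Selection 7: 1899 + 405 = 2304
Selection 8: 2304 + 405 = 2709
Selection 9: 2709 + 405 = 3114 → 3114 − 3006 = 108

2880, 279, 684, 1089, 1494, 1899, 2304, 2709, 108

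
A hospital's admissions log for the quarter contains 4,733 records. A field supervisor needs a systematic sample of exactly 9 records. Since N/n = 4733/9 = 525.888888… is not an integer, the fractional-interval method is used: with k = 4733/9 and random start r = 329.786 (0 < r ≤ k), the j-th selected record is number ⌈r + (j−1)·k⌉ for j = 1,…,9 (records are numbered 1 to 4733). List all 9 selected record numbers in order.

j=1: r + 0k = 329.786 → ⌈·⌉ = 330
j=2: r + 1k = 855.674888… → ⌈·⌉ = 856
j=3: r + 2k = 1381.563777… → ⌈·⌉ = 1382
j=4: r + 3k = 1907.452666… → ⌈·⌉ = 1908
j=5: r + 4k = 2433.341555… → ⌈·⌉ = 2434
j=6: r + 5k = 2959.230444… → ⌈·⌉ = 2960
j=7: r + 6k = 3485.119333… → ⌈·⌉ = 3486
j=8: r + 7k = 4011.008222… → ⌈·⌉ = 4012
j=9: r + 8k = 4536.897111… → ⌈·⌉ = 4537

330, 856, 1382, 1908, 2434, 2960, 3486, 4012, 4537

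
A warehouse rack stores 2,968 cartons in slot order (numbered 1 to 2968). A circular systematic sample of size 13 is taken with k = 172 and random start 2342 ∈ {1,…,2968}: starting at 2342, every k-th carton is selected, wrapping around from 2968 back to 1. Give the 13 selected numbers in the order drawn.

2342, 2514, 2686, 2858, 62, 234, 406, 578, 750, 922, 1094, 1266, 1438

Selection 1: 2342
Selection 2: 2342 + 172 = 2514
Selection 3: 2514 + 172 = 2686
Selection 4: 2686 + 172 = 2858
Selection 5: 2858 + 172 = 3030 → 3030 − 2968 = 62
Selection 6: 62 + 172 = 234
Selection 7: 234 + 172 = 406
Selection 8: 406 + 172 = 578
Selection 9: 578 + 172 = 750
Selection 10: 750 + 172 = 922
Selection 11: 922 + 172 = 1094
Selection 12: 1094 + 172 = 1266
Selection 13: 1266 + 172 = 1438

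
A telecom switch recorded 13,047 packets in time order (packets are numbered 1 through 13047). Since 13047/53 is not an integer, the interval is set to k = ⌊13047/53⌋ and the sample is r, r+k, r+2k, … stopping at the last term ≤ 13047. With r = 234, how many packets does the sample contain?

53

k = ⌊13047/53⌋ = 246
Achieved size = ⌊(13047 − 234)/246⌋ + 1 = ⌊12813/246⌋ + 1 = 52 + 1 = 53
(last selection: 234 + 52×246 = 13026 ≤ 13047; next would be 13272 > 13047)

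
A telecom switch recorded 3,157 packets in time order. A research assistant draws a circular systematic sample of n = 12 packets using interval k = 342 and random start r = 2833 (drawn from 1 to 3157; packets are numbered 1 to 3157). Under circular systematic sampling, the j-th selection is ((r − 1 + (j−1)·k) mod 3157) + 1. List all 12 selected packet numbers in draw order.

2833, 18, 360, 702, 1044, 1386, 1728, 2070, 2412, 2754, 3096, 281

Selection 1: 2833
Selection 2: 2833 + 342 = 3175 → 3175 − 3157 = 18
Selection 3: 18 + 342 = 360
Selection 4: 360 + 342 = 702
Selection 5: 702 + 342 = 1044
Selection 6: 1044 + 342 = 1386
Selection 7: 1386 + 342 = 1728
Selection 8: 1728 + 342 = 2070
Selection 9: 2070 + 342 = 2412
Selection 10: 2412 + 342 = 2754
Selection 11: 2754 + 342 = 3096
Selection 12: 3096 + 342 = 3438 → 3438 − 3157 = 281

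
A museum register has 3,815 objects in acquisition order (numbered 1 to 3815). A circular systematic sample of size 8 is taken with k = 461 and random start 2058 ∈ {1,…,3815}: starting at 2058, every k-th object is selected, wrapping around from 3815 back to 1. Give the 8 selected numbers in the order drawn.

Selection 1: 2058
Selection 2: 2058 + 461 = 2519
Selection 3: 2519 + 461 = 2980
Selection 4: 2980 + 461 = 3441
Selection 5: 3441 + 461 = 3902 → 3902 − 3815 = 87
Selection 6: 87 + 461 = 548
Selection 7: 548 + 461 = 1009
Selection 8: 1009 + 461 = 1470

2058, 2519, 2980, 3441, 87, 548, 1009, 1470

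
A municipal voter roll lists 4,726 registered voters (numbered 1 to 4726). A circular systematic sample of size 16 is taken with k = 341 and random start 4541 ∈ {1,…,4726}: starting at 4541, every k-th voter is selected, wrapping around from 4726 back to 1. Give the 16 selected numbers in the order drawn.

4541, 156, 497, 838, 1179, 1520, 1861, 2202, 2543, 2884, 3225, 3566, 3907, 4248, 4589, 204

Selection 1: 4541
Selection 2: 4541 + 341 = 4882 → 4882 − 4726 = 156
Selection 3: 156 + 341 = 497
Selection 4: 497 + 341 = 838
Selection 5: 838 + 341 = 1179
Selection 6: 1179 + 341 = 1520
Selection 7: 1520 + 341 = 1861
Selection 8: 1861 + 341 = 2202
Selection 9: 2202 + 341 = 2543
Selection 10: 2543 + 341 = 2884
Selection 11: 2884 + 341 = 3225
Selection 12: 3225 + 341 = 3566
Selection 13: 3566 + 341 = 3907
Selection 14: 3907 + 341 = 4248
Selection 15: 4248 + 341 = 4589
Selection 16: 4589 + 341 = 4930 → 4930 − 4726 = 204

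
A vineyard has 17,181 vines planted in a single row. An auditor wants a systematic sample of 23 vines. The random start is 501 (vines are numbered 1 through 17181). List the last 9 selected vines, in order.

10959, 11706, 12453, 13200, 13947, 14694, 15441, 16188, 16935

k = N/n = 17181/23 = 747
15th selection = 501 + 14×747 = 10959
16th: 10959 + 747 = 11706
17th: 11706 + 747 = 12453
18th: 12453 + 747 = 13200
19th: 13200 + 747 = 13947
20th: 13947 + 747 = 14694
21st: 14694 + 747 = 15441
22nd: 15441 + 747 = 16188
23rd: 16188 + 747 = 16935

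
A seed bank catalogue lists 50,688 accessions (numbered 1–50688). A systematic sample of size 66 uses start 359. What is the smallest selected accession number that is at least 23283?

23399

k = 50688/66 = 768
Steps past start: ⌈(23283 − 359)/768⌉ = ⌈22924/768⌉ = 30
Selected accession: 359 + 30×768 = 23399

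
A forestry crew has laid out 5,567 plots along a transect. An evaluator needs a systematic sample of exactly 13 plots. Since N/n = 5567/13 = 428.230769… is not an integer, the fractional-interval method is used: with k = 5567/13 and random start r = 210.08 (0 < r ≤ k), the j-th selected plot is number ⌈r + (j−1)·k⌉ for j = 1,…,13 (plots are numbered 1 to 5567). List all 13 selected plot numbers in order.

j=1: r + 0k = 210.08 → ⌈·⌉ = 211
j=2: r + 1k = 638.310769… → ⌈·⌉ = 639
j=3: r + 2k = 1066.541538… → ⌈·⌉ = 1067
j=4: r + 3k = 1494.772307… → ⌈·⌉ = 1495
j=5: r + 4k = 1923.003076… → ⌈·⌉ = 1924
j=6: r + 5k = 2351.233846… → ⌈·⌉ = 2352
j=7: r + 6k = 2779.464615… → ⌈·⌉ = 2780
j=8: r + 7k = 3207.695384… → ⌈·⌉ = 3208
j=9: r + 8k = 3635.926153… → ⌈·⌉ = 3636
j=10: r + 9k = 4064.156923… → ⌈·⌉ = 4065
j=11: r + 10k = 4492.387692… → ⌈·⌉ = 4493
j=12: r + 11k = 4920.618461… → ⌈·⌉ = 4921
j=13: r + 12k = 5348.849230… → ⌈·⌉ = 5349

211, 639, 1067, 1495, 1924, 2352, 2780, 3208, 3636, 4065, 4493, 4921, 5349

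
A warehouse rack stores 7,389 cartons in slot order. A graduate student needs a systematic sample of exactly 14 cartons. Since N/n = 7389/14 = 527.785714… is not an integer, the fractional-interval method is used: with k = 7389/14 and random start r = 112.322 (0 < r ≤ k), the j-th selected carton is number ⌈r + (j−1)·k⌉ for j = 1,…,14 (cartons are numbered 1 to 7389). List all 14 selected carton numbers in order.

j=1: r + 0k = 112.322 → ⌈·⌉ = 113
j=2: r + 1k = 640.107714… → ⌈·⌉ = 641
j=3: r + 2k = 1167.893428… → ⌈·⌉ = 1168
j=4: r + 3k = 1695.679142… → ⌈·⌉ = 1696
j=5: r + 4k = 2223.464857… → ⌈·⌉ = 2224
j=6: r + 5k = 2751.250571… → ⌈·⌉ = 2752
j=7: r + 6k = 3279.036285… → ⌈·⌉ = 3280
j=8: r + 7k = 3806.822 → ⌈·⌉ = 3807
j=9: r + 8k = 4334.607714… → ⌈·⌉ = 4335
j=10: r + 9k = 4862.393428… → ⌈·⌉ = 4863
j=11: r + 10k = 5390.179142… → ⌈·⌉ = 5391
j=12: r + 11k = 5917.964857… → ⌈·⌉ = 5918
j=13: r + 12k = 6445.750571… → ⌈·⌉ = 6446
j=14: r + 13k = 6973.536285… → ⌈·⌉ = 6974

113, 641, 1168, 1696, 2224, 2752, 3280, 3807, 4335, 4863, 5391, 5918, 6446, 6974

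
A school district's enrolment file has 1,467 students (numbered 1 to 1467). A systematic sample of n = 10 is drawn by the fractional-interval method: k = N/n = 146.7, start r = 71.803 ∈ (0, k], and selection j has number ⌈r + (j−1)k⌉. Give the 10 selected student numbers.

j=1: r + 0k = 71.803 → ⌈·⌉ = 72
j=2: r + 1k = 218.503 → ⌈·⌉ = 219
j=3: r + 2k = 365.203 → ⌈·⌉ = 366
j=4: r + 3k = 511.903 → ⌈·⌉ = 512
j=5: r + 4k = 658.603 → ⌈·⌉ = 659
j=6: r + 5k = 805.303 → ⌈·⌉ = 806
j=7: r + 6k = 952.003 → ⌈·⌉ = 953
j=8: r + 7k = 1098.703 → ⌈·⌉ = 1099
j=9: r + 8k = 1245.403 → ⌈·⌉ = 1246
j=10: r + 9k = 1392.103 → ⌈·⌉ = 1393

72, 219, 366, 512, 659, 806, 953, 1099, 1246, 1393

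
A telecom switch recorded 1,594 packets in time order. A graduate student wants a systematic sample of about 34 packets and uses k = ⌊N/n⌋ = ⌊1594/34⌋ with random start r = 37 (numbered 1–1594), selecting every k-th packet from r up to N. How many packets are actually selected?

34

k = ⌊1594/34⌋ = 46
Achieved size = ⌊(1594 − 37)/46⌋ + 1 = ⌊1557/46⌋ + 1 = 33 + 1 = 34
(last selection: 37 + 33×46 = 1555 ≤ 1594; next would be 1601 > 1594)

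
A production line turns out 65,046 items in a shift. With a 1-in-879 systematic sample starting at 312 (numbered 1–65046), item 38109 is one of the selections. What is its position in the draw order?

44

k = 879
position = (38109 − 312)/879 + 1 = 37797/879 + 1 = 43 + 1 = 44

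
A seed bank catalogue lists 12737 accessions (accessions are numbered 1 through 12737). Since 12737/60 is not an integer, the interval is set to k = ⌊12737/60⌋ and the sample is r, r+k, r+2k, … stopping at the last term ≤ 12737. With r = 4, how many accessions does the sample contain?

61

k = ⌊12737/60⌋ = 212
Achieved size = ⌊(12737 − 4)/212⌋ + 1 = ⌊12733/212⌋ + 1 = 60 + 1 = 61
(last selection: 4 + 60×212 = 12724 ≤ 12737; next would be 12936 > 12737)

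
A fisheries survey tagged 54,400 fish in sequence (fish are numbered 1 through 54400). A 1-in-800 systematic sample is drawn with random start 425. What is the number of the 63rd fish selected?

50025

k = 800
63rd selection = r + (63−1)·k = 425 + 62×800 = 425 + 49600 = 50025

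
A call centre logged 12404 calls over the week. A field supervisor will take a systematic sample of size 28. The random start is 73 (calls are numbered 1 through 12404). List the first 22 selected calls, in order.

73, 516, 959, 1402, 1845, 2288, 2731, 3174, 3617, 4060, 4503, 4946, 5389, 5832, 6275, 6718, 7161, 7604, 8047, 8490, 8933, 9376

k = N/n = 12404/28 = 443
call 1: 73
call 2: 73 + 443 = 516
call 3: 516 + 443 = 959
call 4: 959 + 443 = 1402
call 5: 1402 + 443 = 1845
call 6: 1845 + 443 = 2288
call 7: 2288 + 443 = 2731
call 8: 2731 + 443 = 3174
call 9: 3174 + 443 = 3617
call 10: 3617 + 443 = 4060
call 11: 4060 + 443 = 4503
call 12: 4503 + 443 = 4946
call 13: 4946 + 443 = 5389
call 14: 5389 + 443 = 5832
call 15: 5832 + 443 = 6275
call 16: 6275 + 443 = 6718
call 17: 6718 + 443 = 7161
call 18: 7161 + 443 = 7604
call 19: 7604 + 443 = 8047
call 20: 8047 + 443 = 8490
call 21: 8490 + 443 = 8933
call 22: 8933 + 443 = 9376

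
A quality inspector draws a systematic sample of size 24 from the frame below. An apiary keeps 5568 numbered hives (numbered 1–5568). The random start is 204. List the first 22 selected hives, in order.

k = N/n = 5568/24 = 232
hive 1: 204
hive 2: 204 + 232 = 436
hive 3: 436 + 232 = 668
hive 4: 668 + 232 = 900
hive 5: 900 + 232 = 1132
hive 6: 1132 + 232 = 1364
hive 7: 1364 + 232 = 1596
hive 8: 1596 + 232 = 1828
hive 9: 1828 + 232 = 2060
hive 10: 2060 + 232 = 2292
hive 11: 2292 + 232 = 2524
hive 12: 2524 + 232 = 2756
hive 13: 2756 + 232 = 2988
hive 14: 2988 + 232 = 3220
hive 15: 3220 + 232 = 3452
hive 16: 3452 + 232 = 3684
hive 17: 3684 + 232 = 3916
hive 18: 3916 + 232 = 4148
hive 19: 4148 + 232 = 4380
hive 20: 4380 + 232 = 4612
hive 21: 4612 + 232 = 4844
hive 22: 4844 + 232 = 5076

204, 436, 668, 900, 1132, 1364, 1596, 1828, 2060, 2292, 2524, 2756, 2988, 3220, 3452, 3684, 3916, 4148, 4380, 4612, 4844, 5076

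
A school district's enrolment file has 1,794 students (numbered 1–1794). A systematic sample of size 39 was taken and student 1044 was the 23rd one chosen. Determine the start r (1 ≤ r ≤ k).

32

k = 1794/39 = 46
r = 1044 − (23−1)×46 = 1044 − 1012 = 32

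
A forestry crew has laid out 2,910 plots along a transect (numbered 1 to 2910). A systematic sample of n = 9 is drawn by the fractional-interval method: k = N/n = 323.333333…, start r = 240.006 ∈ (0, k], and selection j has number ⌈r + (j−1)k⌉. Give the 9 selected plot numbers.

241, 564, 887, 1211, 1534, 1857, 2181, 2504, 2827

j=1: r + 0k = 240.006 → ⌈·⌉ = 241
j=2: r + 1k = 563.339333… → ⌈·⌉ = 564
j=3: r + 2k = 886.672666… → ⌈·⌉ = 887
j=4: r + 3k = 1210.006 → ⌈·⌉ = 1211
j=5: r + 4k = 1533.339333… → ⌈·⌉ = 1534
j=6: r + 5k = 1856.672666… → ⌈·⌉ = 1857
j=7: r + 6k = 2180.006 → ⌈·⌉ = 2181
j=8: r + 7k = 2503.339333… → ⌈·⌉ = 2504
j=9: r + 8k = 2826.672666… → ⌈·⌉ = 2827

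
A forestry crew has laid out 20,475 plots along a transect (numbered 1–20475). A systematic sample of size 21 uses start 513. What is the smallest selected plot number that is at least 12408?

k = 20475/21 = 975
Steps past start: ⌈(12408 − 513)/975⌉ = ⌈11895/975⌉ = 13
Selected plot: 513 + 13×975 = 13188

13188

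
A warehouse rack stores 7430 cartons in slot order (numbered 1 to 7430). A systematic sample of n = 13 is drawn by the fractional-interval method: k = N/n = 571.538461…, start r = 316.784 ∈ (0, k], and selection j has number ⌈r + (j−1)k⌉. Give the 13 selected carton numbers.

317, 889, 1460, 2032, 2603, 3175, 3747, 4318, 4890, 5461, 6033, 6604, 7176

j=1: r + 0k = 316.784 → ⌈·⌉ = 317
j=2: r + 1k = 888.322461… → ⌈·⌉ = 889
j=3: r + 2k = 1459.860923… → ⌈·⌉ = 1460
j=4: r + 3k = 2031.399384… → ⌈·⌉ = 2032
j=5: r + 4k = 2602.937846… → ⌈·⌉ = 2603
j=6: r + 5k = 3174.476307… → ⌈·⌉ = 3175
j=7: r + 6k = 3746.014769… → ⌈·⌉ = 3747
j=8: r + 7k = 4317.553230… → ⌈·⌉ = 4318
j=9: r + 8k = 4889.091692… → ⌈·⌉ = 4890
j=10: r + 9k = 5460.630153… → ⌈·⌉ = 5461
j=11: r + 10k = 6032.168615… → ⌈·⌉ = 6033
j=12: r + 11k = 6603.707076… → ⌈·⌉ = 6604
j=13: r + 12k = 7175.245538… → ⌈·⌉ = 7176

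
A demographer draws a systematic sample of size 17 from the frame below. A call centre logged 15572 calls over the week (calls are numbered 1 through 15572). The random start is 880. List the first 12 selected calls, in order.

k = N/n = 15572/17 = 916
call 1: 880
call 2: 880 + 916 = 1796
call 3: 1796 + 916 = 2712
call 4: 2712 + 916 = 3628
call 5: 3628 + 916 = 4544
call 6: 4544 + 916 = 5460
call 7: 5460 + 916 = 6376
call 8: 6376 + 916 = 7292
call 9: 7292 + 916 = 8208
call 10: 8208 + 916 = 9124
call 11: 9124 + 916 = 10040
call 12: 10040 + 916 = 10956

880, 1796, 2712, 3628, 4544, 5460, 6376, 7292, 8208, 9124, 10040, 10956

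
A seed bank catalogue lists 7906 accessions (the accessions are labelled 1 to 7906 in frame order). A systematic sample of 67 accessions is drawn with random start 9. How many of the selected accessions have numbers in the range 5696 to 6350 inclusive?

k = 7906/67 = 118
First selection ≥ 5696: 9 + ⌈(5696−9)/118⌉·118 = 9 + 49×118 = 5791
Last selection ≤ 6350: 9 + ⌊(6350−9)/118⌋·118 = 9 + 53×118 = 6263
Count = 53 − 49 + 1 = 5

5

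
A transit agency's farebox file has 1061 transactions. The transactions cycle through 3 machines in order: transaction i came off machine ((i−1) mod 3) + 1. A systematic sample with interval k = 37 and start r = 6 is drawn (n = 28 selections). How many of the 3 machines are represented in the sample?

Consecutive selections differ by k = 37, so their machine numbers differ by 37 mod 3 = 1.
gcd(37, 3) = 1, so the sample visits 3/1 = 3 distinct residues mod 3.
Start 6 is machine 3; the machines hit are 1, 2, 3.

3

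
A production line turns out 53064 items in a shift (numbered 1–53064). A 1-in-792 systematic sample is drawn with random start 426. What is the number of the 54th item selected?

k = 792
54th selection = r + (54−1)·k = 426 + 53×792 = 426 + 41976 = 42402

42402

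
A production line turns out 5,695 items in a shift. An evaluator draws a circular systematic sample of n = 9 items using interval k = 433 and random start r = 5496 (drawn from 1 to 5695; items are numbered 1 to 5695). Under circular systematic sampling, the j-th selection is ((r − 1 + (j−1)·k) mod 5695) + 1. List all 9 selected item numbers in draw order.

Selection 1: 5496
Selection 2: 5496 + 433 = 5929 → 5929 − 5695 = 234
Selection 3: 234 + 433 = 667
Selection 4: 667 + 433 = 1100
Selection 5: 1100 + 433 = 1533
Selection 6: 1533 + 433 = 1966
Selection 7: 1966 + 433 = 2399
Selection 8: 2399 + 433 = 2832
Selection 9: 2832 + 433 = 3265

5496, 234, 667, 1100, 1533, 1966, 2399, 2832, 3265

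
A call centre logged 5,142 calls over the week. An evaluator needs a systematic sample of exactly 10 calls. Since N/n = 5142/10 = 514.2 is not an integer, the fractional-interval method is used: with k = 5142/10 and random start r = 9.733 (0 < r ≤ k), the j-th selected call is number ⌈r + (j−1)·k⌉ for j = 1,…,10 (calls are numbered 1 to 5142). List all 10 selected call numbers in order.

10, 524, 1039, 1553, 2067, 2581, 3095, 3610, 4124, 4638

j=1: r + 0k = 9.733 → ⌈·⌉ = 10
j=2: r + 1k = 523.933 → ⌈·⌉ = 524
j=3: r + 2k = 1038.133 → ⌈·⌉ = 1039
j=4: r + 3k = 1552.333 → ⌈·⌉ = 1553
j=5: r + 4k = 2066.533 → ⌈·⌉ = 2067
j=6: r + 5k = 2580.733 → ⌈·⌉ = 2581
j=7: r + 6k = 3094.933 → ⌈·⌉ = 3095
j=8: r + 7k = 3609.133 → ⌈·⌉ = 3610
j=9: r + 8k = 4123.333 → ⌈·⌉ = 4124
j=10: r + 9k = 4637.533 → ⌈·⌉ = 4638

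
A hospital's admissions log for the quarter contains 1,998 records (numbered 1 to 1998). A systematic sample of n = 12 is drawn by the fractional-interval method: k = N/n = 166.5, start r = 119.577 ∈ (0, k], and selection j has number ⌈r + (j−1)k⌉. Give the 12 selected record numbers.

120, 287, 453, 620, 786, 953, 1119, 1286, 1452, 1619, 1785, 1952

j=1: r + 0k = 119.577 → ⌈·⌉ = 120
j=2: r + 1k = 286.077 → ⌈·⌉ = 287
j=3: r + 2k = 452.577 → ⌈·⌉ = 453
j=4: r + 3k = 619.077 → ⌈·⌉ = 620
j=5: r + 4k = 785.577 → ⌈·⌉ = 786
j=6: r + 5k = 952.077 → ⌈·⌉ = 953
j=7: r + 6k = 1118.577 → ⌈·⌉ = 1119
j=8: r + 7k = 1285.077 → ⌈·⌉ = 1286
j=9: r + 8k = 1451.577 → ⌈·⌉ = 1452
j=10: r + 9k = 1618.077 → ⌈·⌉ = 1619
j=11: r + 10k = 1784.577 → ⌈·⌉ = 1785
j=12: r + 11k = 1951.077 → ⌈·⌉ = 1952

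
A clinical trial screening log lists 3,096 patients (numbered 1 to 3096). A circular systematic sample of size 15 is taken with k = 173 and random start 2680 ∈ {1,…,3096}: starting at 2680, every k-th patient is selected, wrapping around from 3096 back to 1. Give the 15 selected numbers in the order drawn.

2680, 2853, 3026, 103, 276, 449, 622, 795, 968, 1141, 1314, 1487, 1660, 1833, 2006

Selection 1: 2680
Selection 2: 2680 + 173 = 2853
Selection 3: 2853 + 173 = 3026
Selection 4: 3026 + 173 = 3199 → 3199 − 3096 = 103
Selection 5: 103 + 173 = 276
Selection 6: 276 + 173 = 449
Selection 7: 449 + 173 = 622
Selection 8: 622 + 173 = 795
Selection 9: 795 + 173 = 968
Selection 10: 968 + 173 = 1141
Selection 11: 1141 + 173 = 1314
Selection 12: 1314 + 173 = 1487
Selection 13: 1487 + 173 = 1660
Selection 14: 1660 + 173 = 1833
Selection 15: 1833 + 173 = 2006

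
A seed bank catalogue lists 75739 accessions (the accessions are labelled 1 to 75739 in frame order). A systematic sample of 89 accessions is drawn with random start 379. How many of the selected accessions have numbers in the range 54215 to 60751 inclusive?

k = 75739/89 = 851
First selection ≥ 54215: 379 + ⌈(54215−379)/851⌉·851 = 379 + 64×851 = 54843
Last selection ≤ 60751: 379 + ⌊(60751−379)/851⌋·851 = 379 + 70×851 = 59949
Count = 70 − 64 + 1 = 7

7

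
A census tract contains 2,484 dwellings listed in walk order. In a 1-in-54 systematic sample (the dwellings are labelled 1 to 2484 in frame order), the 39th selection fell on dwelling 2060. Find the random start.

k = 54
r = 2060 − (39−1)×54 = 2060 − 2052 = 8

8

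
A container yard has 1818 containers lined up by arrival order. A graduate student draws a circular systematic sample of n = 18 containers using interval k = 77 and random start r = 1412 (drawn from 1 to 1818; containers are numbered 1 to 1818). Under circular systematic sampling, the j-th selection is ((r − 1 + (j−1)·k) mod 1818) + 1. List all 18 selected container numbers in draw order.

Selection 1: 1412
Selection 2: 1412 + 77 = 1489
Selection 3: 1489 + 77 = 1566
Selection 4: 1566 + 77 = 1643
Selection 5: 1643 + 77 = 1720
Selection 6: 1720 + 77 = 1797
Selection 7: 1797 + 77 = 1874 → 1874 − 1818 = 56
Selection 8: 56 + 77 = 133
Selection 9: 133 + 77 = 210
Selection 10: 210 + 77 = 287
Selection 11: 287 + 77 = 364
Selection 12: 364 + 77 = 441
Selection 13: 441 + 77 = 518
Selection 14: 518 + 77 = 595
Selection 15: 595 + 77 = 672
Selection 16: 672 + 77 = 749
Selection 17: 749 + 77 = 826
Selection 18: 826 + 77 = 903

1412, 1489, 1566, 1643, 1720, 1797, 56, 133, 210, 287, 364, 441, 518, 595, 672, 749, 826, 903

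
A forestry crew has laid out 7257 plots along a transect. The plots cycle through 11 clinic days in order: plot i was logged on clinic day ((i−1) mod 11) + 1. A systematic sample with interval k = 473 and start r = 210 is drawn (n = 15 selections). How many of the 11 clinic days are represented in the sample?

1

Consecutive selections differ by k = 473, so their clinic day numbers differ by 473 mod 11 = 0.
gcd(473, 11) = 11, so the sample visits 11/11 = 1 distinct residues mod 11.
Start 210 is clinic day 1; the clinic days hit are 1.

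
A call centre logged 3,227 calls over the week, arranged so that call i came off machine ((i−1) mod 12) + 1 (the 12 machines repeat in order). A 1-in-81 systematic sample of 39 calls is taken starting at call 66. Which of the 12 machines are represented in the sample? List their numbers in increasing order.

3, 6, 9, 12

Consecutive selections differ by k = 81, so their machine numbers differ by 81 mod 12 = 9.
gcd(81, 12) = 3, so the sample visits 12/3 = 4 distinct residues mod 12.
Start 66 is machine 6; the machines hit are 3, 6, 9, 12.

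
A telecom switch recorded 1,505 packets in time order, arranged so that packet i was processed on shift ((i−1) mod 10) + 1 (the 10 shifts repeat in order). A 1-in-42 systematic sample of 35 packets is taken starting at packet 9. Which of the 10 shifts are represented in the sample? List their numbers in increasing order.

Consecutive selections differ by k = 42, so their shift numbers differ by 42 mod 10 = 2.
gcd(42, 10) = 2, so the sample visits 10/2 = 5 distinct residues mod 10.
Start 9 is shift 9; the shifts hit are 1, 3, 5, 7, 9.

1, 3, 5, 7, 9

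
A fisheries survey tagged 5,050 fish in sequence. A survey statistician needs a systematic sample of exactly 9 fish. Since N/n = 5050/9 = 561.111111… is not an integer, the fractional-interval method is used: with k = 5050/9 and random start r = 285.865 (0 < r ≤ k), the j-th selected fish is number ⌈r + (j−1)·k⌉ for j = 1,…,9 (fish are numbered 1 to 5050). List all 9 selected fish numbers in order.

j=1: r + 0k = 285.865 → ⌈·⌉ = 286
j=2: r + 1k = 846.976111… → ⌈·⌉ = 847
j=3: r + 2k = 1408.087222… → ⌈·⌉ = 1409
j=4: r + 3k = 1969.198333… → ⌈·⌉ = 1970
j=5: r + 4k = 2530.309444… → ⌈·⌉ = 2531
j=6: r + 5k = 3091.420555… → ⌈·⌉ = 3092
j=7: r + 6k = 3652.531666… → ⌈·⌉ = 3653
j=8: r + 7k = 4213.642777… → ⌈·⌉ = 4214
j=9: r + 8k = 4774.753888… → ⌈·⌉ = 4775

286, 847, 1409, 1970, 2531, 3092, 3653, 4214, 4775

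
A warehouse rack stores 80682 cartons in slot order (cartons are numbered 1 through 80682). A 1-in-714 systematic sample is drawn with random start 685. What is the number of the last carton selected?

80653

k = 714
113th selection = r + (113−1)·k = 685 + 112×714 = 685 + 79968 = 80653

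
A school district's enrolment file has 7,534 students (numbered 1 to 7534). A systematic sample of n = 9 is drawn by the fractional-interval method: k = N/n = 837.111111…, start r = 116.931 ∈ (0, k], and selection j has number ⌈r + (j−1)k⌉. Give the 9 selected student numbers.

j=1: r + 0k = 116.931 → ⌈·⌉ = 117
j=2: r + 1k = 954.042111… → ⌈·⌉ = 955
j=3: r + 2k = 1791.153222… → ⌈·⌉ = 1792
j=4: r + 3k = 2628.264333… → ⌈·⌉ = 2629
j=5: r + 4k = 3465.375444… → ⌈·⌉ = 3466
j=6: r + 5k = 4302.486555… → ⌈·⌉ = 4303
j=7: r + 6k = 5139.597666… → ⌈·⌉ = 5140
j=8: r + 7k = 5976.708777… → ⌈·⌉ = 5977
j=9: r + 8k = 6813.819888… → ⌈·⌉ = 6814

117, 955, 1792, 2629, 3466, 4303, 5140, 5977, 6814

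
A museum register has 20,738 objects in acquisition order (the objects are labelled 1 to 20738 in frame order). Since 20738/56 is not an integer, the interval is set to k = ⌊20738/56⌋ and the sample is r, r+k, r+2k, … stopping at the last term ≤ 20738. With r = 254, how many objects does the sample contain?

56

k = ⌊20738/56⌋ = 370
Achieved size = ⌊(20738 − 254)/370⌋ + 1 = ⌊20484/370⌋ + 1 = 55 + 1 = 56
(last selection: 254 + 55×370 = 20604 ≤ 20738; next would be 20974 > 20738)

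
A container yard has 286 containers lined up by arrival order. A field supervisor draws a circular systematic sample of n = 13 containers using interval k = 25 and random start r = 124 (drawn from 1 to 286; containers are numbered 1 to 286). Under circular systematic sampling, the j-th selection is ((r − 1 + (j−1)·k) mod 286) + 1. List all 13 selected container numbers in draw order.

124, 149, 174, 199, 224, 249, 274, 13, 38, 63, 88, 113, 138

Selection 1: 124
Selection 2: 124 + 25 = 149
Selection 3: 149 + 25 = 174
Selection 4: 174 + 25 = 199
Selection 5: 199 + 25 = 224
Selection 6: 224 + 25 = 249
Selection 7: 249 + 25 = 274
Selection 8: 274 + 25 = 299 → 299 − 286 = 13
Selection 9: 13 + 25 = 38
Selection 10: 38 + 25 = 63
Selection 11: 63 + 25 = 88
Selection 12: 88 + 25 = 113
Selection 13: 113 + 25 = 138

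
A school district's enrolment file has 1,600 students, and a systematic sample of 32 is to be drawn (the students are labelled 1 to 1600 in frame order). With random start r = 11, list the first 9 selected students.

k = N/n = 1600/32 = 50
student 1: 11
student 2: 11 + 50 = 61
student 3: 61 + 50 = 111
student 4: 111 + 50 = 161
student 5: 161 + 50 = 211
student 6: 211 + 50 = 261
student 7: 261 + 50 = 311
student 8: 311 + 50 = 361
student 9: 361 + 50 = 411

11, 61, 111, 161, 211, 261, 311, 361, 411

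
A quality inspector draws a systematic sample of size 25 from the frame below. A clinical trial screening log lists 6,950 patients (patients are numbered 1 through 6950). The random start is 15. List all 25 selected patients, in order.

15, 293, 571, 849, 1127, 1405, 1683, 1961, 2239, 2517, 2795, 3073, 3351, 3629, 3907, 4185, 4463, 4741, 5019, 5297, 5575, 5853, 6131, 6409, 6687

k = N/n = 6950/25 = 278
patient 1: 15
patient 2: 15 + 278 = 293
patient 3: 293 + 278 = 571
patient 4: 571 + 278 = 849
patient 5: 849 + 278 = 1127
patient 6: 1127 + 278 = 1405
patient 7: 1405 + 278 = 1683
patient 8: 1683 + 278 = 1961
patient 9: 1961 + 278 = 2239
patient 10: 2239 + 278 = 2517
patient 11: 2517 + 278 = 2795
patient 12: 2795 + 278 = 3073
patient 13: 3073 + 278 = 3351
patient 14: 3351 + 278 = 3629
patient 15: 3629 + 278 = 3907
patient 16: 3907 + 278 = 4185
patient 17: 4185 + 278 = 4463
patient 18: 4463 + 278 = 4741
patient 19: 4741 + 278 = 5019
patient 20: 5019 + 278 = 5297
patient 21: 5297 + 278 = 5575
patient 22: 5575 + 278 = 5853
patient 23: 5853 + 278 = 6131
patient 24: 6131 + 278 = 6409
patient 25: 6409 + 278 = 6687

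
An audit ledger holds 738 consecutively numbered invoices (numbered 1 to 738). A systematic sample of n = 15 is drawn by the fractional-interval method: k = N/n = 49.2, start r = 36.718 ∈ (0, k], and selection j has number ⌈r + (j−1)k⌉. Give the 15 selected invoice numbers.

37, 86, 136, 185, 234, 283, 332, 382, 431, 480, 529, 578, 628, 677, 726

j=1: r + 0k = 36.718 → ⌈·⌉ = 37
j=2: r + 1k = 85.918 → ⌈·⌉ = 86
j=3: r + 2k = 135.118 → ⌈·⌉ = 136
j=4: r + 3k = 184.318 → ⌈·⌉ = 185
j=5: r + 4k = 233.518 → ⌈·⌉ = 234
j=6: r + 5k = 282.718 → ⌈·⌉ = 283
j=7: r + 6k = 331.918 → ⌈·⌉ = 332
j=8: r + 7k = 381.118 → ⌈·⌉ = 382
j=9: r + 8k = 430.318 → ⌈·⌉ = 431
j=10: r + 9k = 479.518 → ⌈·⌉ = 480
j=11: r + 10k = 528.718 → ⌈·⌉ = 529
j=12: r + 11k = 577.918 → ⌈·⌉ = 578
j=13: r + 12k = 627.118 → ⌈·⌉ = 628
j=14: r + 13k = 676.318 → ⌈·⌉ = 677
j=15: r + 14k = 725.518 → ⌈·⌉ = 726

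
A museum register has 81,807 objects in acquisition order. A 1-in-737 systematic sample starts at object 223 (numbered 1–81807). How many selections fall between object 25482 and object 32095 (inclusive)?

k = 737
First selection ≥ 25482: 223 + ⌈(25482−223)/737⌉·737 = 223 + 35×737 = 26018
Last selection ≤ 32095: 223 + ⌊(32095−223)/737⌋·737 = 223 + 43×737 = 31914
Count = 43 − 35 + 1 = 9

9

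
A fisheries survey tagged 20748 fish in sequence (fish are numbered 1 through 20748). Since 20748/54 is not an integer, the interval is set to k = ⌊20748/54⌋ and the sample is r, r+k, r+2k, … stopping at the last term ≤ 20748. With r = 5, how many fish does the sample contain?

55

k = ⌊20748/54⌋ = 384
Achieved size = ⌊(20748 − 5)/384⌋ + 1 = ⌊20743/384⌋ + 1 = 54 + 1 = 55
(last selection: 5 + 54×384 = 20741 ≤ 20748; next would be 21125 > 20748)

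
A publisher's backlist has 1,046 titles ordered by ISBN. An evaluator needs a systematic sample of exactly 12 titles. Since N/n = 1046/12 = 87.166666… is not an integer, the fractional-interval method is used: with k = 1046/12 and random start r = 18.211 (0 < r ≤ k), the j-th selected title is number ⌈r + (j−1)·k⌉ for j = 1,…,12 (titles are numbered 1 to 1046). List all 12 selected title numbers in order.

j=1: r + 0k = 18.211 → ⌈·⌉ = 19
j=2: r + 1k = 105.377666… → ⌈·⌉ = 106
j=3: r + 2k = 192.544333… → ⌈·⌉ = 193
j=4: r + 3k = 279.711 → ⌈·⌉ = 280
j=5: r + 4k = 366.877666… → ⌈·⌉ = 367
j=6: r + 5k = 454.044333… → ⌈·⌉ = 455
j=7: r + 6k = 541.211 → ⌈·⌉ = 542
j=8: r + 7k = 628.377666… → ⌈·⌉ = 629
j=9: r + 8k = 715.544333… → ⌈·⌉ = 716
j=10: r + 9k = 802.711 → ⌈·⌉ = 803
j=11: r + 10k = 889.877666… → ⌈·⌉ = 890
j=12: r + 11k = 977.044333… → ⌈·⌉ = 978

19, 106, 193, 280, 367, 455, 542, 629, 716, 803, 890, 978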